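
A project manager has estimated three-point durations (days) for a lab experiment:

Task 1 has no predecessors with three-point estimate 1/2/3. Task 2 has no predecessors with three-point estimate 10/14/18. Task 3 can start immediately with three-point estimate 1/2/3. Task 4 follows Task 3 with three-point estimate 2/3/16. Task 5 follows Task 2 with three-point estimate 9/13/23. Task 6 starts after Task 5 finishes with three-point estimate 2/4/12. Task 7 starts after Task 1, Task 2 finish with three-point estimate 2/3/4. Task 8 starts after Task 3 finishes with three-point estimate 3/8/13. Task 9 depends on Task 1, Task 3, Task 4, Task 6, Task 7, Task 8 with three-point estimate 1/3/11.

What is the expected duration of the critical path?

37 days

te_Task 1 = (1 + 4·2 + 3)/6 = 12/6 = 2
te_Task 2 = (10 + 4·14 + 18)/6 = 84/6 = 14
te_Task 3 = (1 + 4·2 + 3)/6 = 12/6 = 2
te_Task 4 = (2 + 4·3 + 16)/6 = 30/6 = 5
te_Task 5 = (9 + 4·13 + 23)/6 = 84/6 = 14
te_Task 6 = (2 + 4·4 + 12)/6 = 30/6 = 5
te_Task 7 = (2 + 4·3 + 4)/6 = 18/6 = 3
te_Task 8 = (3 + 4·8 + 13)/6 = 48/6 = 8
te_Task 9 = (1 + 4·3 + 11)/6 = 24/6 = 4

Forward pass:
ES_Task 1 = 0; EF_Task 1 = 2
ES_Task 2 = 0; EF_Task 2 = 14
ES_Task 3 = 0; EF_Task 3 = 2
ES_Task 4 = 2; EF_Task 4 = 2+5 = 7
ES_Task 5 = 14; EF_Task 5 = 14+14 = 28
ES_Task 6 = 28; EF_Task 6 = 28+5 = 33
ES_Task 7 = max(EF_Task 1=2, EF_Task 2=14) = 14; EF_Task 7 = 14+3 = 17
ES_Task 8 = 2; EF_Task 8 = 2+8 = 10
ES_Task 9 = max(EF_Task 1=2, EF_Task 3=2, EF_Task 4=7, EF_Task 6=33, EF_Task 7=17, EF_Task 8=10) = 33; EF_Task 9 = 33+4 = 37
Expected project duration μ = 37 days. Critical path: Task 2 → Task 5 → Task 6 → Task 9.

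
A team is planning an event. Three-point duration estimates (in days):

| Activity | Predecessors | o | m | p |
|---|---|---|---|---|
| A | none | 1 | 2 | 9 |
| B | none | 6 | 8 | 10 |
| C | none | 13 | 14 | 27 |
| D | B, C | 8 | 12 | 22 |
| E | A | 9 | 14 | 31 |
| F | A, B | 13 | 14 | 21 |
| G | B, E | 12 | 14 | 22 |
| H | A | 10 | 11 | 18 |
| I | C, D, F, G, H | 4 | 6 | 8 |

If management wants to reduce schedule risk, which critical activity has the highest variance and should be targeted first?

te_A = (1 + 4·2 + 9)/6 = 18/6 = 3; σ²_A = ((9−1)/6)² = 1.778
te_B = (6 + 4·8 + 10)/6 = 48/6 = 8; σ²_B = ((10−6)/6)² = 0.444
te_C = (13 + 4·14 + 27)/6 = 96/6 = 16; σ²_C = ((27−13)/6)² = 5.444
te_D = (8 + 4·12 + 22)/6 = 78/6 = 13; σ²_D = ((22−8)/6)² = 5.444
te_E = (9 + 4·14 + 31)/6 = 96/6 = 16; σ²_E = ((31−9)/6)² = 13.444
te_F = (13 + 4·14 + 21)/6 = 90/6 = 15; σ²_F = ((21−13)/6)² = 1.778
te_G = (12 + 4·14 + 22)/6 = 90/6 = 15; σ²_G = ((22−12)/6)² = 2.778
te_H = (10 + 4·11 + 18)/6 = 72/6 = 12; σ²_H = ((18−10)/6)² = 1.778
te_I = (4 + 4·6 + 8)/6 = 36/6 = 6; σ²_I = ((8−4)/6)² = 0.444

Forward pass:
ES_A = 0; EF_A = 3
ES_B = 0; EF_B = 8
ES_C = 0; EF_C = 16
ES_D = max(EF_B=8, EF_C=16) = 16; EF_D = 16+13 = 29
ES_E = 3; EF_E = 3+16 = 19
ES_F = max(EF_A=3, EF_B=8) = 8; EF_F = 8+15 = 23
ES_G = max(EF_B=8, EF_E=19) = 19; EF_G = 19+15 = 34
ES_H = 3; EF_H = 3+12 = 15
ES_I = max(EF_C=16, EF_D=29, EF_F=23, EF_G=34, EF_H=15) = 34; EF_I = 34+6 = 40
Expected project duration μ = 40 days. Critical path: A → E → G → I.

Variances on critical path: σ²_A=1.778, σ²_E=13.444, σ²_G=2.778, σ²_I=0.444.
Largest is σ²_E = 13.444.

E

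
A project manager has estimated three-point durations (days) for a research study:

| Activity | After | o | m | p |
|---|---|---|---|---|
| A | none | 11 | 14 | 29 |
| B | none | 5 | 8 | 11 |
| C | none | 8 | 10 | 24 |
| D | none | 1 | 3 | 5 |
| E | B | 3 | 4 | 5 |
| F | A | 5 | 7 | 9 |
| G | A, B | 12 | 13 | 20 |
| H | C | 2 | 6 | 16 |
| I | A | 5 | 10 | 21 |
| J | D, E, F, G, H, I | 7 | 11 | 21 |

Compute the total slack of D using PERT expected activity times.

27 days

te_A = (11 + 4·14 + 29)/6 = 96/6 = 16
te_B = (5 + 4·8 + 11)/6 = 48/6 = 8
te_C = (8 + 4·10 + 24)/6 = 72/6 = 12
te_D = (1 + 4·3 + 5)/6 = 18/6 = 3
te_E = (3 + 4·4 + 5)/6 = 24/6 = 4
te_F = (5 + 4·7 + 9)/6 = 42/6 = 7
te_G = (12 + 4·13 + 20)/6 = 84/6 = 14
te_H = (2 + 4·6 + 16)/6 = 42/6 = 7
te_I = (5 + 4·10 + 21)/6 = 66/6 = 11
te_J = (7 + 4·11 + 21)/6 = 72/6 = 12

Forward pass:
ES_A = 0; EF_A = 16
ES_B = 0; EF_B = 8
ES_C = 0; EF_C = 12
ES_D = 0; EF_D = 3
ES_E = 8; EF_E = 8+4 = 12
ES_F = 16; EF_F = 16+7 = 23
ES_G = max(EF_A=16, EF_B=8) = 16; EF_G = 16+14 = 30
ES_H = 12; EF_H = 12+7 = 19
ES_I = 16; EF_I = 16+11 = 27
ES_J = max(EF_D=3, EF_E=12, EF_F=23, EF_G=30, EF_H=19, EF_I=27) = 30; EF_J = 30+12 = 42
Expected project duration μ = 42 days. Critical path: A → G → J.

Backward pass:
LF_J = 42; LS_J = 42−12 = 30
LF_I = LS_J = 30; LS_I = 30−11 = 19
LF_H = LS_J = 30; LS_H = 30−7 = 23
LF_G = LS_J = 30; LS_G = 30−14 = 16
LF_F = LS_J = 30; LS_F = 30−7 = 23
LF_E = LS_J = 30; LS_E = 30−4 = 26
LF_D = LS_J = 30; LS_D = 30−3 = 27
LF_C = LS_H = 23; LS_C = 23−12 = 11
LF_B = min(LS_E=26, LS_G=16) = 16; LS_B = 16−8 = 8
LF_A = min(LS_F=23, LS_G=16, LS_I=19) = 16; LS_A = 16−16 = 0
Slack_D = LS_D − ES_D = 27 − 0 = 27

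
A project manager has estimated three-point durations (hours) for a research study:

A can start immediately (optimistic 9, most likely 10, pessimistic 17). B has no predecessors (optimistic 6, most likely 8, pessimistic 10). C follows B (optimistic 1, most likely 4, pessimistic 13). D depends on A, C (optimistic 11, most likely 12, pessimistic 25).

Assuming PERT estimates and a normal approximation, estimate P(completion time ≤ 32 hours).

te_A = (9 + 4·10 + 17)/6 = 66/6 = 11; σ²_A = ((17−9)/6)² = 1.778
te_B = (6 + 4·8 + 10)/6 = 48/6 = 8; σ²_B = ((10−6)/6)² = 0.444
te_C = (1 + 4·4 + 13)/6 = 30/6 = 5; σ²_C = ((13−1)/6)² = 4.000
te_D = (11 + 4·12 + 25)/6 = 84/6 = 14; σ²_D = ((25−11)/6)² = 5.444

Forward pass:
ES_A = 0; EF_A = 11
ES_B = 0; EF_B = 8
ES_C = 8; EF_C = 8+5 = 13
ES_D = max(EF_A=11, EF_C=13) = 13; EF_D = 13+14 = 27
Expected project duration μ = 27 hours. Critical path: B → C → D.

Variance along critical path = 0.444 + 4.000 + 5.444 = 9.889; σ = √9.889 = 3.145 hours.
Z = (32 − 27) / 3.145 = 1.590
P(T ≤ 32) = Φ(1.590) ≈ 0.944

0.944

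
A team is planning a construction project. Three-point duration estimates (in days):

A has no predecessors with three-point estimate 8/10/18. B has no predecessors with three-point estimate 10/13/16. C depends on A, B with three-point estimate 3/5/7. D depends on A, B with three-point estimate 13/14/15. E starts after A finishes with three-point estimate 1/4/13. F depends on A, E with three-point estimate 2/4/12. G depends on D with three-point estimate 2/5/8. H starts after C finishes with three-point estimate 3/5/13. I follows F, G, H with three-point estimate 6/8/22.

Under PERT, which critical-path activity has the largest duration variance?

I

te_A = (8 + 4·10 + 18)/6 = 66/6 = 11; σ²_A = ((18−8)/6)² = 2.778
te_B = (10 + 4·13 + 16)/6 = 78/6 = 13; σ²_B = ((16−10)/6)² = 1.000
te_C = (3 + 4·5 + 7)/6 = 30/6 = 5; σ²_C = ((7−3)/6)² = 0.444
te_D = (13 + 4·14 + 15)/6 = 84/6 = 14; σ²_D = ((15−13)/6)² = 0.111
te_E = (1 + 4·4 + 13)/6 = 30/6 = 5; σ²_E = ((13−1)/6)² = 4.000
te_F = (2 + 4·4 + 12)/6 = 30/6 = 5; σ²_F = ((12−2)/6)² = 2.778
te_G = (2 + 4·5 + 8)/6 = 30/6 = 5; σ²_G = ((8−2)/6)² = 1.000
te_H = (3 + 4·5 + 13)/6 = 36/6 = 6; σ²_H = ((13−3)/6)² = 2.778
te_I = (6 + 4·8 + 22)/6 = 60/6 = 10; σ²_I = ((22−6)/6)² = 7.111

Forward pass:
ES_A = 0; EF_A = 11
ES_B = 0; EF_B = 13
ES_C = max(EF_A=11, EF_B=13) = 13; EF_C = 13+5 = 18
ES_D = max(EF_A=11, EF_B=13) = 13; EF_D = 13+14 = 27
ES_E = 11; EF_E = 11+5 = 16
ES_F = max(EF_A=11, EF_E=16) = 16; EF_F = 16+5 = 21
ES_G = 27; EF_G = 27+5 = 32
ES_H = 18; EF_H = 18+6 = 24
ES_I = max(EF_F=21, EF_G=32, EF_H=24) = 32; EF_I = 32+10 = 42
Expected project duration μ = 42 days. Critical path: B → D → G → I.

Variances on critical path: σ²_B=1.000, σ²_D=0.111, σ²_G=1.000, σ²_I=7.111.
Largest is σ²_I = 7.111.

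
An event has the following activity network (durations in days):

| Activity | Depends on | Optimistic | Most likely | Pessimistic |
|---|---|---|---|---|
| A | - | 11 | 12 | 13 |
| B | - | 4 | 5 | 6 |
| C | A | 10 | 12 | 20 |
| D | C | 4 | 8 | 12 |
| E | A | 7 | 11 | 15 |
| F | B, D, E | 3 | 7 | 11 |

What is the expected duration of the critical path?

40 days

te_A = (11 + 4·12 + 13)/6 = 72/6 = 12
te_B = (4 + 4·5 + 6)/6 = 30/6 = 5
te_C = (10 + 4·12 + 20)/6 = 78/6 = 13
te_D = (4 + 4·8 + 12)/6 = 48/6 = 8
te_E = (7 + 4·11 + 15)/6 = 66/6 = 11
te_F = (3 + 4·7 + 11)/6 = 42/6 = 7

Forward pass:
ES_A = 0; EF_A = 12
ES_B = 0; EF_B = 5
ES_C = 12; EF_C = 12+13 = 25
ES_D = 25; EF_D = 25+8 = 33
ES_E = 12; EF_E = 12+11 = 23
ES_F = max(EF_B=5, EF_D=33, EF_E=23) = 33; EF_F = 33+7 = 40
Expected project duration μ = 40 days. Critical path: A → C → D → F.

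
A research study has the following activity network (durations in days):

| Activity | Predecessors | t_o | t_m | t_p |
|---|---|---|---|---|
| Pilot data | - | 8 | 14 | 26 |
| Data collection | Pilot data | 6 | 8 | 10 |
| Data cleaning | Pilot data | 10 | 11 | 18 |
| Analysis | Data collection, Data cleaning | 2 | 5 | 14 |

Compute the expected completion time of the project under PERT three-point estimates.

te_Pilot data = (8 + 4·14 + 26)/6 = 90/6 = 15
te_Data collection = (6 + 4·8 + 10)/6 = 48/6 = 8
te_Data cleaning = (10 + 4·11 + 18)/6 = 72/6 = 12
te_Analysis = (2 + 4·5 + 14)/6 = 36/6 = 6

Forward pass:
ES_Pilot data = 0; EF_Pilot data = 15
ES_Data collection = 15; EF_Data collection = 15+8 = 23
ES_Data cleaning = 15; EF_Data cleaning = 15+12 = 27
ES_Analysis = max(EF_Data collection=23, EF_Data cleaning=27) = 27; EF_Analysis = 27+6 = 33
Expected project duration μ = 33 days. Critical path: Pilot data → Data cleaning → Analysis.

33 days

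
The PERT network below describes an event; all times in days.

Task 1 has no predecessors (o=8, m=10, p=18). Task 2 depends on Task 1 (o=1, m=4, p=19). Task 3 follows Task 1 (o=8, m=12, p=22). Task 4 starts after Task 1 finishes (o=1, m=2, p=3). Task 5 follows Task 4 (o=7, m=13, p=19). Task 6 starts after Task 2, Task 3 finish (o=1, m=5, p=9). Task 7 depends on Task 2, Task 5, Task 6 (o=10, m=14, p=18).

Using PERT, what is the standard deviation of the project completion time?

3.43 days

te_Task 1 = (8 + 4·10 + 18)/6 = 66/6 = 11; σ²_Task 1 = ((18−8)/6)² = 2.778
te_Task 2 = (1 + 4·4 + 19)/6 = 36/6 = 6; σ²_Task 2 = ((19−1)/6)² = 9.000
te_Task 3 = (8 + 4·12 + 22)/6 = 78/6 = 13; σ²_Task 3 = ((22−8)/6)² = 5.444
te_Task 4 = (1 + 4·2 + 3)/6 = 12/6 = 2; σ²_Task 4 = ((3−1)/6)² = 0.111
te_Task 5 = (7 + 4·13 + 19)/6 = 78/6 = 13; σ²_Task 5 = ((19−7)/6)² = 4.000
te_Task 6 = (1 + 4·5 + 9)/6 = 30/6 = 5; σ²_Task 6 = ((9−1)/6)² = 1.778
te_Task 7 = (10 + 4·14 + 18)/6 = 84/6 = 14; σ²_Task 7 = ((18−10)/6)² = 1.778

Forward pass:
ES_Task 1 = 0; EF_Task 1 = 11
ES_Task 2 = 11; EF_Task 2 = 11+6 = 17
ES_Task 3 = 11; EF_Task 3 = 11+13 = 24
ES_Task 4 = 11; EF_Task 4 = 11+2 = 13
ES_Task 5 = 13; EF_Task 5 = 13+13 = 26
ES_Task 6 = max(EF_Task 2=17, EF_Task 3=24) = 24; EF_Task 6 = 24+5 = 29
ES_Task 7 = max(EF_Task 2=17, EF_Task 5=26, EF_Task 6=29) = 29; EF_Task 7 = 29+14 = 43
Expected project duration μ = 43 days. Critical path: Task 1 → Task 3 → Task 6 → Task 7.

Variance along critical path = 2.778 + 5.444 + 1.778 + 1.778 = 11.778
σ = √11.778 = 3.432 days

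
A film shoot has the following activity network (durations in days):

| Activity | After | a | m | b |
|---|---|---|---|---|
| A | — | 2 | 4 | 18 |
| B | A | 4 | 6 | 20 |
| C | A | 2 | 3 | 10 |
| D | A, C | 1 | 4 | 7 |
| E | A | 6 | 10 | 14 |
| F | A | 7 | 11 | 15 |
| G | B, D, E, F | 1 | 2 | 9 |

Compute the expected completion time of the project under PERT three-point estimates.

te_A = (2 + 4·4 + 18)/6 = 36/6 = 6
te_B = (4 + 4·6 + 20)/6 = 48/6 = 8
te_C = (2 + 4·3 + 10)/6 = 24/6 = 4
te_D = (1 + 4·4 + 7)/6 = 24/6 = 4
te_E = (6 + 4·10 + 14)/6 = 60/6 = 10
te_F = (7 + 4·11 + 15)/6 = 66/6 = 11
te_G = (1 + 4·2 + 9)/6 = 18/6 = 3

Forward pass:
ES_A = 0; EF_A = 6
ES_B = 6; EF_B = 6+8 = 14
ES_C = 6; EF_C = 6+4 = 10
ES_D = max(EF_A=6, EF_C=10) = 10; EF_D = 10+4 = 14
ES_E = 6; EF_E = 6+10 = 16
ES_F = 6; EF_F = 6+11 = 17
ES_G = max(EF_B=14, EF_D=14, EF_E=16, EF_F=17) = 17; EF_G = 17+3 = 20
Expected project duration μ = 20 days. Critical path: A → F → G.

20 days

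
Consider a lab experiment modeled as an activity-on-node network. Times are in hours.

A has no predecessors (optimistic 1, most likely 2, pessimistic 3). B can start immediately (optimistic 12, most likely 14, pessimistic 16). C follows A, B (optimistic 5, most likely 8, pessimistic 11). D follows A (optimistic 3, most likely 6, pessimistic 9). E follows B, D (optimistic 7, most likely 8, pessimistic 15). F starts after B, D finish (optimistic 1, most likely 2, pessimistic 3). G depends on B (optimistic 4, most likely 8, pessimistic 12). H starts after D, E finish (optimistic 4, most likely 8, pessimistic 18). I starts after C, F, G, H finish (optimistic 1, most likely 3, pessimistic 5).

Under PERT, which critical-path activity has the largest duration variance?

H

te_A = (1 + 4·2 + 3)/6 = 12/6 = 2; σ²_A = ((3−1)/6)² = 0.111
te_B = (12 + 4·14 + 16)/6 = 84/6 = 14; σ²_B = ((16−12)/6)² = 0.444
te_C = (5 + 4·8 + 11)/6 = 48/6 = 8; σ²_C = ((11−5)/6)² = 1.000
te_D = (3 + 4·6 + 9)/6 = 36/6 = 6; σ²_D = ((9−3)/6)² = 1.000
te_E = (7 + 4·8 + 15)/6 = 54/6 = 9; σ²_E = ((15−7)/6)² = 1.778
te_F = (1 + 4·2 + 3)/6 = 12/6 = 2; σ²_F = ((3−1)/6)² = 0.111
te_G = (4 + 4·8 + 12)/6 = 48/6 = 8; σ²_G = ((12−4)/6)² = 1.778
te_H = (4 + 4·8 + 18)/6 = 54/6 = 9; σ²_H = ((18−4)/6)² = 5.444
te_I = (1 + 4·3 + 5)/6 = 18/6 = 3; σ²_I = ((5−1)/6)² = 0.444

Forward pass:
ES_A = 0; EF_A = 2
ES_B = 0; EF_B = 14
ES_C = max(EF_A=2, EF_B=14) = 14; EF_C = 14+8 = 22
ES_D = 2; EF_D = 2+6 = 8
ES_E = max(EF_B=14, EF_D=8) = 14; EF_E = 14+9 = 23
ES_F = max(EF_B=14, EF_D=8) = 14; EF_F = 14+2 = 16
ES_G = 14; EF_G = 14+8 = 22
ES_H = max(EF_D=8, EF_E=23) = 23; EF_H = 23+9 = 32
ES_I = max(EF_C=22, EF_F=16, EF_G=22, EF_H=32) = 32; EF_I = 32+3 = 35
Expected project duration μ = 35 hours. Critical path: B → E → H → I.

Variances on critical path: σ²_B=0.444, σ²_E=1.778, σ²_H=5.444, σ²_I=0.444.
Largest is σ²_H = 5.444.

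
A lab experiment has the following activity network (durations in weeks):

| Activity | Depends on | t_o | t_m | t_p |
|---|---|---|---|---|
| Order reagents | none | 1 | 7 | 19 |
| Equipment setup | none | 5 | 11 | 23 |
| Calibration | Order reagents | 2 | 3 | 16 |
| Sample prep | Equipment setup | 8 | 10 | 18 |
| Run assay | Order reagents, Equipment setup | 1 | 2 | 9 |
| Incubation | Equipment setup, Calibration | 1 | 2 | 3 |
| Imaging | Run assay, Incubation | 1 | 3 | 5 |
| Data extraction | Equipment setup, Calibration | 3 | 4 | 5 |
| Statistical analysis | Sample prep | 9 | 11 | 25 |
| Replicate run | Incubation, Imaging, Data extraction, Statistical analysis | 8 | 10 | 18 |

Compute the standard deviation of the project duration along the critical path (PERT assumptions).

te_Order reagents = (1 + 4·7 + 19)/6 = 48/6 = 8; σ²_Order reagents = ((19−1)/6)² = 9.000
te_Equipment setup = (5 + 4·11 + 23)/6 = 72/6 = 12; σ²_Equipment setup = ((23−5)/6)² = 9.000
te_Calibration = (2 + 4·3 + 16)/6 = 30/6 = 5; σ²_Calibration = ((16−2)/6)² = 5.444
te_Sample prep = (8 + 4·10 + 18)/6 = 66/6 = 11; σ²_Sample prep = ((18−8)/6)² = 2.778
te_Run assay = (1 + 4·2 + 9)/6 = 18/6 = 3; σ²_Run assay = ((9−1)/6)² = 1.778
te_Incubation = (1 + 4·2 + 3)/6 = 12/6 = 2; σ²_Incubation = ((3−1)/6)² = 0.111
te_Imaging = (1 + 4·3 + 5)/6 = 18/6 = 3; σ²_Imaging = ((5−1)/6)² = 0.444
te_Data extraction = (3 + 4·4 + 5)/6 = 24/6 = 4; σ²_Data extraction = ((5−3)/6)² = 0.111
te_Statistical analysis = (9 + 4·11 + 25)/6 = 78/6 = 13; σ²_Statistical analysis = ((25−9)/6)² = 7.111
te_Replicate run = (8 + 4·10 + 18)/6 = 66/6 = 11; σ²_Replicate run = ((18−8)/6)² = 2.778

Forward pass:
ES_Order reagents = 0; EF_Order reagents = 8
ES_Equipment setup = 0; EF_Equipment setup = 12
ES_Calibration = 8; EF_Calibration = 8+5 = 13
ES_Sample prep = 12; EF_Sample prep = 12+11 = 23
ES_Run assay = max(EF_Order reagents=8, EF_Equipment setup=12) = 12; EF_Run assay = 12+3 = 15
ES_Incubation = max(EF_Equipment setup=12, EF_Calibration=13) = 13; EF_Incubation = 13+2 = 15
ES_Imaging = max(EF_Run assay=15, EF_Incubation=15) = 15; EF_Imaging = 15+3 = 18
ES_Data extraction = max(EF_Equipment setup=12, EF_Calibration=13) = 13; EF_Data extraction = 13+4 = 17
ES_Statistical analysis = 23; EF_Statistical analysis = 23+13 = 36
ES_Replicate run = max(EF_Incubation=15, EF_Imaging=18, EF_Data extraction=17, EF_Statistical analysis=36) = 36; EF_Replicate run = 36+11 = 47
Expected project duration μ = 47 weeks. Critical path: Equipment setup → Sample prep → Statistical analysis → Replicate run.

Variance along critical path = 9.000 + 2.778 + 7.111 + 2.778 = 21.667
σ = √21.667 = 4.655 weeks

4.65 weeks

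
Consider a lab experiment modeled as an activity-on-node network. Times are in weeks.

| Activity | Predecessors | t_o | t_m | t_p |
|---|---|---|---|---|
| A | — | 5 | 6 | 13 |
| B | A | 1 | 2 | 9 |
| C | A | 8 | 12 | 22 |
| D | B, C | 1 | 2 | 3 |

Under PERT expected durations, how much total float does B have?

te_A = (5 + 4·6 + 13)/6 = 42/6 = 7
te_B = (1 + 4·2 + 9)/6 = 18/6 = 3
te_C = (8 + 4·12 + 22)/6 = 78/6 = 13
te_D = (1 + 4·2 + 3)/6 = 12/6 = 2

Forward pass:
ES_A = 0; EF_A = 7
ES_B = 7; EF_B = 7+3 = 10
ES_C = 7; EF_C = 7+13 = 20
ES_D = max(EF_B=10, EF_C=20) = 20; EF_D = 20+2 = 22
Expected project duration μ = 22 weeks. Critical path: A → C → D.

Backward pass:
LF_D = 22; LS_D = 22−2 = 20
LF_C = LS_D = 20; LS_C = 20−13 = 7
LF_B = LS_D = 20; LS_B = 20−3 = 17
LF_A = min(LS_B=17, LS_C=7) = 7; LS_A = 7−7 = 0
Slack_B = LS_B − ES_B = 17 − 7 = 10

10 weeks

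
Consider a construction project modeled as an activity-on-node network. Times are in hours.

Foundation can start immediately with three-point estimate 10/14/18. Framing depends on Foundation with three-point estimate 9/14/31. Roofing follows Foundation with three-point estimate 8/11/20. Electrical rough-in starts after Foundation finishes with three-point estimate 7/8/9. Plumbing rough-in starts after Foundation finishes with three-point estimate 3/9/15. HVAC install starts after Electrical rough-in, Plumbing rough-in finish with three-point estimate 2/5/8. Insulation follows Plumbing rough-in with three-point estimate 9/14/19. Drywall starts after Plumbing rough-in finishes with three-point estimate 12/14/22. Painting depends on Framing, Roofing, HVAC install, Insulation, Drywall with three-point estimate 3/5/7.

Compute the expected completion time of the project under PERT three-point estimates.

43 hours

te_Foundation = (10 + 4·14 + 18)/6 = 84/6 = 14
te_Framing = (9 + 4·14 + 31)/6 = 96/6 = 16
te_Roofing = (8 + 4·11 + 20)/6 = 72/6 = 12
te_Electrical rough-in = (7 + 4·8 + 9)/6 = 48/6 = 8
te_Plumbing rough-in = (3 + 4·9 + 15)/6 = 54/6 = 9
te_HVAC install = (2 + 4·5 + 8)/6 = 30/6 = 5
te_Insulation = (9 + 4·14 + 19)/6 = 84/6 = 14
te_Drywall = (12 + 4·14 + 22)/6 = 90/6 = 15
te_Painting = (3 + 4·5 + 7)/6 = 30/6 = 5

Forward pass:
ES_Foundation = 0; EF_Foundation = 14
ES_Framing = 14; EF_Framing = 14+16 = 30
ES_Roofing = 14; EF_Roofing = 14+12 = 26
ES_Electrical rough-in = 14; EF_Electrical rough-in = 14+8 = 22
ES_Plumbing rough-in = 14; EF_Plumbing rough-in = 14+9 = 23
ES_HVAC install = max(EF_Electrical rough-in=22, EF_Plumbing rough-in=23) = 23; EF_HVAC install = 23+5 = 28
ES_Insulation = 23; EF_Insulation = 23+14 = 37
ES_Drywall = 23; EF_Drywall = 23+15 = 38
ES_Painting = max(EF_Framing=30, EF_Roofing=26, EF_HVAC install=28, EF_Insulation=37, EF_Drywall=38) = 38; EF_Painting = 38+5 = 43
Expected project duration μ = 43 hours. Critical path: Foundation → Plumbing rough-in → Drywall → Painting.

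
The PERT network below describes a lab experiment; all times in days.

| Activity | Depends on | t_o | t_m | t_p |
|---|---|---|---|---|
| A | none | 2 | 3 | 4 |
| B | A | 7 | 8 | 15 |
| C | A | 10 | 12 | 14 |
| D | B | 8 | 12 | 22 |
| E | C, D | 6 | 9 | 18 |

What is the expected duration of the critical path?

te_A = (2 + 4·3 + 4)/6 = 18/6 = 3
te_B = (7 + 4·8 + 15)/6 = 54/6 = 9
te_C = (10 + 4·12 + 14)/6 = 72/6 = 12
te_D = (8 + 4·12 + 22)/6 = 78/6 = 13
te_E = (6 + 4·9 + 18)/6 = 60/6 = 10

Forward pass:
ES_A = 0; EF_A = 3
ES_B = 3; EF_B = 3+9 = 12
ES_C = 3; EF_C = 3+12 = 15
ES_D = 12; EF_D = 12+13 = 25
ES_E = max(EF_C=15, EF_D=25) = 25; EF_E = 25+10 = 35
Expected project duration μ = 35 days. Critical path: A → B → D → E.

35 days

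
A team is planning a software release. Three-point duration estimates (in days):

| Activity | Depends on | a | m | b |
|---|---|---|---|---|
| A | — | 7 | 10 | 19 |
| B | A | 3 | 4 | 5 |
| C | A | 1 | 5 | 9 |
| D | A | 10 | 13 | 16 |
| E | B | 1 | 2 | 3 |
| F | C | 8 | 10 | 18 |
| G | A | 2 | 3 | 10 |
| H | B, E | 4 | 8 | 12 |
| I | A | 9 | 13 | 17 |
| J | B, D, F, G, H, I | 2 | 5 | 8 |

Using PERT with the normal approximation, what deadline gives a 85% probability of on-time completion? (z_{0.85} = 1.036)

35.2 days

te_A = (7 + 4·10 + 19)/6 = 66/6 = 11; σ²_A = ((19−7)/6)² = 4.000
te_B = (3 + 4·4 + 5)/6 = 24/6 = 4; σ²_B = ((5−3)/6)² = 0.111
te_C = (1 + 4·5 + 9)/6 = 30/6 = 5; σ²_C = ((9−1)/6)² = 1.778
te_D = (10 + 4·13 + 16)/6 = 78/6 = 13; σ²_D = ((16−10)/6)² = 1.000
te_E = (1 + 4·2 + 3)/6 = 12/6 = 2; σ²_E = ((3−1)/6)² = 0.111
te_F = (8 + 4·10 + 18)/6 = 66/6 = 11; σ²_F = ((18−8)/6)² = 2.778
te_G = (2 + 4·3 + 10)/6 = 24/6 = 4; σ²_G = ((10−2)/6)² = 1.778
te_H = (4 + 4·8 + 12)/6 = 48/6 = 8; σ²_H = ((12−4)/6)² = 1.778
te_I = (9 + 4·13 + 17)/6 = 78/6 = 13; σ²_I = ((17−9)/6)² = 1.778
te_J = (2 + 4·5 + 8)/6 = 30/6 = 5; σ²_J = ((8−2)/6)² = 1.000

Forward pass:
ES_A = 0; EF_A = 11
ES_B = 11; EF_B = 11+4 = 15
ES_C = 11; EF_C = 11+5 = 16
ES_D = 11; EF_D = 11+13 = 24
ES_E = 15; EF_E = 15+2 = 17
ES_F = 16; EF_F = 16+11 = 27
ES_G = 11; EF_G = 11+4 = 15
ES_H = max(EF_B=15, EF_E=17) = 17; EF_H = 17+8 = 25
ES_I = 11; EF_I = 11+13 = 24
ES_J = max(EF_B=15, EF_D=24, EF_F=27, EF_G=15, EF_H=25, EF_I=24) = 27; EF_J = 27+5 = 32
Expected project duration μ = 32 days. Critical path: A → C → F → J.

Variance along critical path = 4.000 + 1.778 + 2.778 + 1.000 = 9.556; σ = 3.091 days.
D = μ + z·σ = 32 + 1.036·3.091 = 35.2 days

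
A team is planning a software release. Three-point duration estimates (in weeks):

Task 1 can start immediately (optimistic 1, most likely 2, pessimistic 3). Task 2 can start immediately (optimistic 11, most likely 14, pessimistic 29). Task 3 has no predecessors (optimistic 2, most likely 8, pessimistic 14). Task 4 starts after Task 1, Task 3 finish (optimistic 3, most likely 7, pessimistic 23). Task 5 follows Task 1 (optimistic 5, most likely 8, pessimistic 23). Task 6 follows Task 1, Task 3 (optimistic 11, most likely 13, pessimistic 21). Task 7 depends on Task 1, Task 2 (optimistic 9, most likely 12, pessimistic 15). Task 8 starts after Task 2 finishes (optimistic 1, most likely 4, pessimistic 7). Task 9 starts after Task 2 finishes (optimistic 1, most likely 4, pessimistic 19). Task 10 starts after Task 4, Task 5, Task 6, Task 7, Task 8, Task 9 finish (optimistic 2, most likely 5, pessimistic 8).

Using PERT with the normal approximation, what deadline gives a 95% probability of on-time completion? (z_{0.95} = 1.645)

38.5 weeks

te_Task 1 = (1 + 4·2 + 3)/6 = 12/6 = 2; σ²_Task 1 = ((3−1)/6)² = 0.111
te_Task 2 = (11 + 4·14 + 29)/6 = 96/6 = 16; σ²_Task 2 = ((29−11)/6)² = 9.000
te_Task 3 = (2 + 4·8 + 14)/6 = 48/6 = 8; σ²_Task 3 = ((14−2)/6)² = 4.000
te_Task 4 = (3 + 4·7 + 23)/6 = 54/6 = 9; σ²_Task 4 = ((23−3)/6)² = 11.111
te_Task 5 = (5 + 4·8 + 23)/6 = 60/6 = 10; σ²_Task 5 = ((23−5)/6)² = 9.000
te_Task 6 = (11 + 4·13 + 21)/6 = 84/6 = 14; σ²_Task 6 = ((21−11)/6)² = 2.778
te_Task 7 = (9 + 4·12 + 15)/6 = 72/6 = 12; σ²_Task 7 = ((15−9)/6)² = 1.000
te_Task 8 = (1 + 4·4 + 7)/6 = 24/6 = 4; σ²_Task 8 = ((7−1)/6)² = 1.000
te_Task 9 = (1 + 4·4 + 19)/6 = 36/6 = 6; σ²_Task 9 = ((19−1)/6)² = 9.000
te_Task 10 = (2 + 4·5 + 8)/6 = 30/6 = 5; σ²_Task 10 = ((8−2)/6)² = 1.000

Forward pass:
ES_Task 1 = 0; EF_Task 1 = 2
ES_Task 2 = 0; EF_Task 2 = 16
ES_Task 3 = 0; EF_Task 3 = 8
ES_Task 4 = max(EF_Task 1=2, EF_Task 3=8) = 8; EF_Task 4 = 8+9 = 17
ES_Task 5 = 2; EF_Task 5 = 2+10 = 12
ES_Task 6 = max(EF_Task 1=2, EF_Task 3=8) = 8; EF_Task 6 = 8+14 = 22
ES_Task 7 = max(EF_Task 1=2, EF_Task 2=16) = 16; EF_Task 7 = 16+12 = 28
ES_Task 8 = 16; EF_Task 8 = 16+4 = 20
ES_Task 9 = 16; EF_Task 9 = 16+6 = 22
ES_Task 10 = max(EF_Task 4=17, EF_Task 5=12, EF_Task 6=22, EF_Task 7=28, EF_Task 8=20, EF_Task 9=22) = 28; EF_Task 10 = 28+5 = 33
Expected project duration μ = 33 weeks. Critical path: Task 2 → Task 7 → Task 10.

Variance along critical path = 9.000 + 1.000 + 1.000 = 11.000; σ = 3.317 weeks.
D = μ + z·σ = 33 + 1.645·3.317 = 38.5 weeks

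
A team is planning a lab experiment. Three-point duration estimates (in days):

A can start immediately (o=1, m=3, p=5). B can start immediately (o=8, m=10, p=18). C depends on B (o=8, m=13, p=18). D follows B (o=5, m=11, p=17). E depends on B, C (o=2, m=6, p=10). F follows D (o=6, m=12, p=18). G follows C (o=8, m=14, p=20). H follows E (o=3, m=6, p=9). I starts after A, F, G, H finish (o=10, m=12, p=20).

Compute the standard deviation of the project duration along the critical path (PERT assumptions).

3.51 days

te_A = (1 + 4·3 + 5)/6 = 18/6 = 3; σ²_A = ((5−1)/6)² = 0.444
te_B = (8 + 4·10 + 18)/6 = 66/6 = 11; σ²_B = ((18−8)/6)² = 2.778
te_C = (8 + 4·13 + 18)/6 = 78/6 = 13; σ²_C = ((18−8)/6)² = 2.778
te_D = (5 + 4·11 + 17)/6 = 66/6 = 11; σ²_D = ((17−5)/6)² = 4.000
te_E = (2 + 4·6 + 10)/6 = 36/6 = 6; σ²_E = ((10−2)/6)² = 1.778
te_F = (6 + 4·12 + 18)/6 = 72/6 = 12; σ²_F = ((18−6)/6)² = 4.000
te_G = (8 + 4·14 + 20)/6 = 84/6 = 14; σ²_G = ((20−8)/6)² = 4.000
te_H = (3 + 4·6 + 9)/6 = 36/6 = 6; σ²_H = ((9−3)/6)² = 1.000
te_I = (10 + 4·12 + 20)/6 = 78/6 = 13; σ²_I = ((20−10)/6)² = 2.778

Forward pass:
ES_A = 0; EF_A = 3
ES_B = 0; EF_B = 11
ES_C = 11; EF_C = 11+13 = 24
ES_D = 11; EF_D = 11+11 = 22
ES_E = max(EF_B=11, EF_C=24) = 24; EF_E = 24+6 = 30
ES_F = 22; EF_F = 22+12 = 34
ES_G = 24; EF_G = 24+14 = 38
ES_H = 30; EF_H = 30+6 = 36
ES_I = max(EF_A=3, EF_F=34, EF_G=38, EF_H=36) = 38; EF_I = 38+13 = 51
Expected project duration μ = 51 days. Critical path: B → C → G → I.

Variance along critical path = 2.778 + 2.778 + 4.000 + 2.778 = 12.333
σ = √12.333 = 3.512 days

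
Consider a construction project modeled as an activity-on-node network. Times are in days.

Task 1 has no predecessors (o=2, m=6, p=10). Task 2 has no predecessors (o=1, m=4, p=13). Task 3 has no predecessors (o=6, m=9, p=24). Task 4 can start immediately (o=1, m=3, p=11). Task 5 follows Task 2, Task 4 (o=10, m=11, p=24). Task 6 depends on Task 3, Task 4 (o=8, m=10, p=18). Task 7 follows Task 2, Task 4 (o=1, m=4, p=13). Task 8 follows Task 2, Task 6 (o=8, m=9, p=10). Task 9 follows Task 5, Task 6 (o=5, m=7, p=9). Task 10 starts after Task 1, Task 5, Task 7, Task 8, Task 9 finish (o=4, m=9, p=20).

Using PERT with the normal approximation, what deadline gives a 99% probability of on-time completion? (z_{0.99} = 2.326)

51.1 days

te_Task 1 = (2 + 4·6 + 10)/6 = 36/6 = 6; σ²_Task 1 = ((10−2)/6)² = 1.778
te_Task 2 = (1 + 4·4 + 13)/6 = 30/6 = 5; σ²_Task 2 = ((13−1)/6)² = 4.000
te_Task 3 = (6 + 4·9 + 24)/6 = 66/6 = 11; σ²_Task 3 = ((24−6)/6)² = 9.000
te_Task 4 = (1 + 4·3 + 11)/6 = 24/6 = 4; σ²_Task 4 = ((11−1)/6)² = 2.778
te_Task 5 = (10 + 4·11 + 24)/6 = 78/6 = 13; σ²_Task 5 = ((24−10)/6)² = 5.444
te_Task 6 = (8 + 4·10 + 18)/6 = 66/6 = 11; σ²_Task 6 = ((18−8)/6)² = 2.778
te_Task 7 = (1 + 4·4 + 13)/6 = 30/6 = 5; σ²_Task 7 = ((13−1)/6)² = 4.000
te_Task 8 = (8 + 4·9 + 10)/6 = 54/6 = 9; σ²_Task 8 = ((10−8)/6)² = 0.111
te_Task 9 = (5 + 4·7 + 9)/6 = 42/6 = 7; σ²_Task 9 = ((9−5)/6)² = 0.444
te_Task 10 = (4 + 4·9 + 20)/6 = 60/6 = 10; σ²_Task 10 = ((20−4)/6)² = 7.111

Forward pass:
ES_Task 1 = 0; EF_Task 1 = 6
ES_Task 2 = 0; EF_Task 2 = 5
ES_Task 3 = 0; EF_Task 3 = 11
ES_Task 4 = 0; EF_Task 4 = 4
ES_Task 5 = max(EF_Task 2=5, EF_Task 4=4) = 5; EF_Task 5 = 5+13 = 18
ES_Task 6 = max(EF_Task 3=11, EF_Task 4=4) = 11; EF_Task 6 = 11+11 = 22
ES_Task 7 = max(EF_Task 2=5, EF_Task 4=4) = 5; EF_Task 7 = 5+5 = 10
ES_Task 8 = max(EF_Task 2=5, EF_Task 6=22) = 22; EF_Task 8 = 22+9 = 31
ES_Task 9 = max(EF_Task 5=18, EF_Task 6=22) = 22; EF_Task 9 = 22+7 = 29
ES_Task 10 = max(EF_Task 1=6, EF_Task 5=18, EF_Task 7=10, EF_Task 8=31, EF_Task 9=29) = 31; EF_Task 10 = 31+10 = 41
Expected project duration μ = 41 days. Critical path: Task 3 → Task 6 → Task 8 → Task 10.

Variance along critical path = 9.000 + 2.778 + 0.111 + 7.111 = 19.000; σ = 4.359 days.
D = μ + z·σ = 41 + 2.326·4.359 = 51.1 days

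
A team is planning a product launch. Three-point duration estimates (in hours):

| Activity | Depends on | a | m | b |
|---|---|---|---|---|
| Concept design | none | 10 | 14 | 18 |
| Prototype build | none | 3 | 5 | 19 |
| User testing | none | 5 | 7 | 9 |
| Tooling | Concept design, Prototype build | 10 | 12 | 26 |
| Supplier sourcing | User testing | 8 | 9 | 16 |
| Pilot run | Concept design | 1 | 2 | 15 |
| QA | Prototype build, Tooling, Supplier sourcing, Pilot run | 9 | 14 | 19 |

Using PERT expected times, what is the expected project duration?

42 hours

te_Concept design = (10 + 4·14 + 18)/6 = 84/6 = 14
te_Prototype build = (3 + 4·5 + 19)/6 = 42/6 = 7
te_User testing = (5 + 4·7 + 9)/6 = 42/6 = 7
te_Tooling = (10 + 4·12 + 26)/6 = 84/6 = 14
te_Supplier sourcing = (8 + 4·9 + 16)/6 = 60/6 = 10
te_Pilot run = (1 + 4·2 + 15)/6 = 24/6 = 4
te_QA = (9 + 4·14 + 19)/6 = 84/6 = 14

Forward pass:
ES_Concept design = 0; EF_Concept design = 14
ES_Prototype build = 0; EF_Prototype build = 7
ES_User testing = 0; EF_User testing = 7
ES_Tooling = max(EF_Concept design=14, EF_Prototype build=7) = 14; EF_Tooling = 14+14 = 28
ES_Supplier sourcing = 7; EF_Supplier sourcing = 7+10 = 17
ES_Pilot run = 14; EF_Pilot run = 14+4 = 18
ES_QA = max(EF_Prototype build=7, EF_Tooling=28, EF_Supplier sourcing=17, EF_Pilot run=18) = 28; EF_QA = 28+14 = 42
Expected project duration μ = 42 hours. Critical path: Concept design → Tooling → QA.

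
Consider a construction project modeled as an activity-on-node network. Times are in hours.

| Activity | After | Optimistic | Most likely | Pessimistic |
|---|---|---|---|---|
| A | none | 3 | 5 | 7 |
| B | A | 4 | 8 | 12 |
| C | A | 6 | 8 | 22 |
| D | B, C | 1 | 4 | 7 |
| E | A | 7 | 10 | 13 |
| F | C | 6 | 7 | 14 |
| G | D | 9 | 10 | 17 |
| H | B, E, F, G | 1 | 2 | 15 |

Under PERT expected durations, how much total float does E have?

te_A = (3 + 4·5 + 7)/6 = 30/6 = 5
te_B = (4 + 4·8 + 12)/6 = 48/6 = 8
te_C = (6 + 4·8 + 22)/6 = 60/6 = 10
te_D = (1 + 4·4 + 7)/6 = 24/6 = 4
te_E = (7 + 4·10 + 13)/6 = 60/6 = 10
te_F = (6 + 4·7 + 14)/6 = 48/6 = 8
te_G = (9 + 4·10 + 17)/6 = 66/6 = 11
te_H = (1 + 4·2 + 15)/6 = 24/6 = 4

Forward pass:
ES_A = 0; EF_A = 5
ES_B = 5; EF_B = 5+8 = 13
ES_C = 5; EF_C = 5+10 = 15
ES_D = max(EF_B=13, EF_C=15) = 15; EF_D = 15+4 = 19
ES_E = 5; EF_E = 5+10 = 15
ES_F = 15; EF_F = 15+8 = 23
ES_G = 19; EF_G = 19+11 = 30
ES_H = max(EF_B=13, EF_E=15, EF_F=23, EF_G=30) = 30; EF_H = 30+4 = 34
Expected project duration μ = 34 hours. Critical path: A → C → D → G → H.

Backward pass:
LF_H = 34; LS_H = 34−4 = 30
LF_G = LS_H = 30; LS_G = 30−11 = 19
LF_F = LS_H = 30; LS_F = 30−8 = 22
LF_E = LS_H = 30; LS_E = 30−10 = 20
LF_D = LS_G = 19; LS_D = 19−4 = 15
LF_C = min(LS_D=15, LS_F=22) = 15; LS_C = 15−10 = 5
LF_B = min(LS_D=15, LS_H=30) = 15; LS_B = 15−8 = 7
LF_A = min(LS_B=7, LS_C=5, LS_E=20) = 5; LS_A = 5−5 = 0
Slack_E = LS_E − ES_E = 20 − 5 = 15

15 hours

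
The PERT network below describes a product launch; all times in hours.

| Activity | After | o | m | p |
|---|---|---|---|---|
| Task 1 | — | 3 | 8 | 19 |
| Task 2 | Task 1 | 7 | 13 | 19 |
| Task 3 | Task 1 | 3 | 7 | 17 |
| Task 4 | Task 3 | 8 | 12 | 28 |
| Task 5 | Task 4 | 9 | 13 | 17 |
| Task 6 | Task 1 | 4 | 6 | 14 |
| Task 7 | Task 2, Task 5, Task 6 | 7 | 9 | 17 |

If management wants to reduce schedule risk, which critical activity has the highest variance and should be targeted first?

Task 4

te_Task 1 = (3 + 4·8 + 19)/6 = 54/6 = 9; σ²_Task 1 = ((19−3)/6)² = 7.111
te_Task 2 = (7 + 4·13 + 19)/6 = 78/6 = 13; σ²_Task 2 = ((19−7)/6)² = 4.000
te_Task 3 = (3 + 4·7 + 17)/6 = 48/6 = 8; σ²_Task 3 = ((17−3)/6)² = 5.444
te_Task 4 = (8 + 4·12 + 28)/6 = 84/6 = 14; σ²_Task 4 = ((28−8)/6)² = 11.111
te_Task 5 = (9 + 4·13 + 17)/6 = 78/6 = 13; σ²_Task 5 = ((17−9)/6)² = 1.778
te_Task 6 = (4 + 4·6 + 14)/6 = 42/6 = 7; σ²_Task 6 = ((14−4)/6)² = 2.778
te_Task 7 = (7 + 4·9 + 17)/6 = 60/6 = 10; σ²_Task 7 = ((17−7)/6)² = 2.778

Forward pass:
ES_Task 1 = 0; EF_Task 1 = 9
ES_Task 2 = 9; EF_Task 2 = 9+13 = 22
ES_Task 3 = 9; EF_Task 3 = 9+8 = 17
ES_Task 4 = 17; EF_Task 4 = 17+14 = 31
ES_Task 5 = 31; EF_Task 5 = 31+13 = 44
ES_Task 6 = 9; EF_Task 6 = 9+7 = 16
ES_Task 7 = max(EF_Task 2=22, EF_Task 5=44, EF_Task 6=16) = 44; EF_Task 7 = 44+10 = 54
Expected project duration μ = 54 hours. Critical path: Task 1 → Task 3 → Task 4 → Task 5 → Task 7.

Variances on critical path: σ²_Task 1=7.111, σ²_Task 3=5.444, σ²_Task 4=11.111, σ²_Task 5=1.778, σ²_Task 7=2.778.
Largest is σ²_Task 4 = 11.111.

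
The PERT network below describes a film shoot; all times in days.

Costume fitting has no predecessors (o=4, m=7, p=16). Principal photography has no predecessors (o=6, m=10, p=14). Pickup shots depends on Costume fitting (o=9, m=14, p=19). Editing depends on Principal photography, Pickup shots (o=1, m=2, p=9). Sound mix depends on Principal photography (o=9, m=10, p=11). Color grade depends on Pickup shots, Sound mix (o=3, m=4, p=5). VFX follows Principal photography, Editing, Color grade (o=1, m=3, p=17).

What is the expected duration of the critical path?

31 days

te_Costume fitting = (4 + 4·7 + 16)/6 = 48/6 = 8
te_Principal photography = (6 + 4·10 + 14)/6 = 60/6 = 10
te_Pickup shots = (9 + 4·14 + 19)/6 = 84/6 = 14
te_Editing = (1 + 4·2 + 9)/6 = 18/6 = 3
te_Sound mix = (9 + 4·10 + 11)/6 = 60/6 = 10
te_Color grade = (3 + 4·4 + 5)/6 = 24/6 = 4
te_VFX = (1 + 4·3 + 17)/6 = 30/6 = 5

Forward pass:
ES_Costume fitting = 0; EF_Costume fitting = 8
ES_Principal photography = 0; EF_Principal photography = 10
ES_Pickup shots = 8; EF_Pickup shots = 8+14 = 22
ES_Editing = max(EF_Principal photography=10, EF_Pickup shots=22) = 22; EF_Editing = 22+3 = 25
ES_Sound mix = 10; EF_Sound mix = 10+10 = 20
ES_Color grade = max(EF_Pickup shots=22, EF_Sound mix=20) = 22; EF_Color grade = 22+4 = 26
ES_VFX = max(EF_Principal photography=10, EF_Editing=25, EF_Color grade=26) = 26; EF_VFX = 26+5 = 31
Expected project duration μ = 31 days. Critical path: Costume fitting → Pickup shots → Color grade → VFX.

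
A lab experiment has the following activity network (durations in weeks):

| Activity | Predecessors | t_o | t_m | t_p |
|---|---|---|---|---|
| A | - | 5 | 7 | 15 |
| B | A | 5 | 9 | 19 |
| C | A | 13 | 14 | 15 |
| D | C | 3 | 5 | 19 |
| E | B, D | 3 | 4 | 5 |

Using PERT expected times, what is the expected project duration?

33 weeks

te_A = (5 + 4·7 + 15)/6 = 48/6 = 8
te_B = (5 + 4·9 + 19)/6 = 60/6 = 10
te_C = (13 + 4·14 + 15)/6 = 84/6 = 14
te_D = (3 + 4·5 + 19)/6 = 42/6 = 7
te_E = (3 + 4·4 + 5)/6 = 24/6 = 4

Forward pass:
ES_A = 0; EF_A = 8
ES_B = 8; EF_B = 8+10 = 18
ES_C = 8; EF_C = 8+14 = 22
ES_D = 22; EF_D = 22+7 = 29
ES_E = max(EF_B=18, EF_D=29) = 29; EF_E = 29+4 = 33
Expected project duration μ = 33 weeks. Critical path: A → C → D → E.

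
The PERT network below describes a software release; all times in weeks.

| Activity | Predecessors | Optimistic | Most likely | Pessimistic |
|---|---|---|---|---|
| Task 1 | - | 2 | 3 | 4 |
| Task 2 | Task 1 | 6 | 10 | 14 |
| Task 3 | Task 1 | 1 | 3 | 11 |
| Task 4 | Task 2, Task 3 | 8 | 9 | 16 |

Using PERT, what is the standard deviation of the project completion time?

1.91 weeks

te_Task 1 = (2 + 4·3 + 4)/6 = 18/6 = 3; σ²_Task 1 = ((4−2)/6)² = 0.111
te_Task 2 = (6 + 4·10 + 14)/6 = 60/6 = 10; σ²_Task 2 = ((14−6)/6)² = 1.778
te_Task 3 = (1 + 4·3 + 11)/6 = 24/6 = 4; σ²_Task 3 = ((11−1)/6)² = 2.778
te_Task 4 = (8 + 4·9 + 16)/6 = 60/6 = 10; σ²_Task 4 = ((16−8)/6)² = 1.778

Forward pass:
ES_Task 1 = 0; EF_Task 1 = 3
ES_Task 2 = 3; EF_Task 2 = 3+10 = 13
ES_Task 3 = 3; EF_Task 3 = 3+4 = 7
ES_Task 4 = max(EF_Task 2=13, EF_Task 3=7) = 13; EF_Task 4 = 13+10 = 23
Expected project duration μ = 23 weeks. Critical path: Task 1 → Task 2 → Task 4.

Variance along critical path = 0.111 + 1.778 + 1.778 = 3.667
σ = √3.667 = 1.915 weeks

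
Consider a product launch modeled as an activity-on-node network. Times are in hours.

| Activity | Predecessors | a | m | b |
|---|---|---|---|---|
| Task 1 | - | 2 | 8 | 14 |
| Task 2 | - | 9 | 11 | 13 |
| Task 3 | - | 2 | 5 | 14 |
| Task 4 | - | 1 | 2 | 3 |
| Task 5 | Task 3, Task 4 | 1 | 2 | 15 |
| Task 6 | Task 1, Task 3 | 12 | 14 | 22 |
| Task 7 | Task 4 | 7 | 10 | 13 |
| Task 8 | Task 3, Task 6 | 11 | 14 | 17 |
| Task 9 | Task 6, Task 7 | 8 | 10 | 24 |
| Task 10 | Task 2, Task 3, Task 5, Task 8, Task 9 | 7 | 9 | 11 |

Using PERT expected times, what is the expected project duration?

te_Task 1 = (2 + 4·8 + 14)/6 = 48/6 = 8
te_Task 2 = (9 + 4·11 + 13)/6 = 66/6 = 11
te_Task 3 = (2 + 4·5 + 14)/6 = 36/6 = 6
te_Task 4 = (1 + 4·2 + 3)/6 = 12/6 = 2
te_Task 5 = (1 + 4·2 + 15)/6 = 24/6 = 4
te_Task 6 = (12 + 4·14 + 22)/6 = 90/6 = 15
te_Task 7 = (7 + 4·10 + 13)/6 = 60/6 = 10
te_Task 8 = (11 + 4·14 + 17)/6 = 84/6 = 14
te_Task 9 = (8 + 4·10 + 24)/6 = 72/6 = 12
te_Task 10 = (7 + 4·9 + 11)/6 = 54/6 = 9

Forward pass:
ES_Task 1 = 0; EF_Task 1 = 8
ES_Task 2 = 0; EF_Task 2 = 11
ES_Task 3 = 0; EF_Task 3 = 6
ES_Task 4 = 0; EF_Task 4 = 2
ES_Task 5 = max(EF_Task 3=6, EF_Task 4=2) = 6; EF_Task 5 = 6+4 = 10
ES_Task 6 = max(EF_Task 1=8, EF_Task 3=6) = 8; EF_Task 6 = 8+15 = 23
ES_Task 7 = 2; EF_Task 7 = 2+10 = 12
ES_Task 8 = max(EF_Task 3=6, EF_Task 6=23) = 23; EF_Task 8 = 23+14 = 37
ES_Task 9 = max(EF_Task 6=23, EF_Task 7=12) = 23; EF_Task 9 = 23+12 = 35
ES_Task 10 = max(EF_Task 2=11, EF_Task 3=6, EF_Task 5=10, EF_Task 8=37, EF_Task 9=35) = 37; EF_Task 10 = 37+9 = 46
Expected project duration μ = 46 hours. Critical path: Task 1 → Task 6 → Task 8 → Task 10.

46 hours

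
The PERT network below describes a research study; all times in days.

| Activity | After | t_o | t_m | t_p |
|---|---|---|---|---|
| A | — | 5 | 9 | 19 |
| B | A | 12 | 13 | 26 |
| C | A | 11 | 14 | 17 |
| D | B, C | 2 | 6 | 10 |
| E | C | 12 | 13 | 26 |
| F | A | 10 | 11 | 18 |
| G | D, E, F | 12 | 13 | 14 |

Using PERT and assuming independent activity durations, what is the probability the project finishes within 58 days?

0.958

te_A = (5 + 4·9 + 19)/6 = 60/6 = 10; σ²_A = ((19−5)/6)² = 5.444
te_B = (12 + 4·13 + 26)/6 = 90/6 = 15; σ²_B = ((26−12)/6)² = 5.444
te_C = (11 + 4·14 + 17)/6 = 84/6 = 14; σ²_C = ((17−11)/6)² = 1.000
te_D = (2 + 4·6 + 10)/6 = 36/6 = 6; σ²_D = ((10−2)/6)² = 1.778
te_E = (12 + 4·13 + 26)/6 = 90/6 = 15; σ²_E = ((26−12)/6)² = 5.444
te_F = (10 + 4·11 + 18)/6 = 72/6 = 12; σ²_F = ((18−10)/6)² = 1.778
te_G = (12 + 4·13 + 14)/6 = 78/6 = 13; σ²_G = ((14−12)/6)² = 0.111

Forward pass:
ES_A = 0; EF_A = 10
ES_B = 10; EF_B = 10+15 = 25
ES_C = 10; EF_C = 10+14 = 24
ES_D = max(EF_B=25, EF_C=24) = 25; EF_D = 25+6 = 31
ES_E = 24; EF_E = 24+15 = 39
ES_F = 10; EF_F = 10+12 = 22
ES_G = max(EF_D=31, EF_E=39, EF_F=22) = 39; EF_G = 39+13 = 52
Expected project duration μ = 52 days. Critical path: A → C → E → G.

Variance along critical path = 5.444 + 1.000 + 5.444 + 0.111 = 12.000; σ = √12.000 = 3.464 days.
Z = (58 − 52) / 3.464 = 1.732
P(T ≤ 58) = Φ(1.732) ≈ 0.958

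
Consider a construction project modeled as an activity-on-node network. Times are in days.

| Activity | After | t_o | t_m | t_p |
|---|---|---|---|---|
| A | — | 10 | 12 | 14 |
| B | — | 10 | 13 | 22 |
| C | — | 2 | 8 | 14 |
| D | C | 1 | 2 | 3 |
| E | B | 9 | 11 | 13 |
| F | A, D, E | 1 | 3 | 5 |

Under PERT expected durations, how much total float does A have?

13 days

te_A = (10 + 4·12 + 14)/6 = 72/6 = 12
te_B = (10 + 4·13 + 22)/6 = 84/6 = 14
te_C = (2 + 4·8 + 14)/6 = 48/6 = 8
te_D = (1 + 4·2 + 3)/6 = 12/6 = 2
te_E = (9 + 4·11 + 13)/6 = 66/6 = 11
te_F = (1 + 4·3 + 5)/6 = 18/6 = 3

Forward pass:
ES_A = 0; EF_A = 12
ES_B = 0; EF_B = 14
ES_C = 0; EF_C = 8
ES_D = 8; EF_D = 8+2 = 10
ES_E = 14; EF_E = 14+11 = 25
ES_F = max(EF_A=12, EF_D=10, EF_E=25) = 25; EF_F = 25+3 = 28
Expected project duration μ = 28 days. Critical path: B → E → F.

Backward pass:
LF_F = 28; LS_F = 28−3 = 25
LF_E = LS_F = 25; LS_E = 25−11 = 14
LF_D = LS_F = 25; LS_D = 25−2 = 23
LF_C = LS_D = 23; LS_C = 23−8 = 15
LF_B = LS_E = 14; LS_B = 14−14 = 0
LF_A = LS_F = 25; LS_A = 25−12 = 13
Slack_A = LS_A − ES_A = 13 − 0 = 13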